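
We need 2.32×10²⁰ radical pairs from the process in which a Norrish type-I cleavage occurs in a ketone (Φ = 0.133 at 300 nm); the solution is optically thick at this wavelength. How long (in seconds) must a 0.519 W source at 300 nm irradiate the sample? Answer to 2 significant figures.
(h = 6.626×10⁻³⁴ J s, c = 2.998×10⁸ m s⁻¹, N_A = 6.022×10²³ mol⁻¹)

Product: 2.32×10²⁰ / 6.022×10²³ = 3.853×10⁻⁴ mol.
Photons that must be absorbed: 3.853×10⁻⁴ / 0.133 = 0.002897 mol.
Photon energy: hc/λ = 6.622×10⁻¹⁹ J; per mole, 3.988×10⁵ J mol⁻¹.
Energy required: 0.002897 × 3.988×10⁵ = 1155 J.
Time: 1155 J / 0.519 W = 2200 s.

t ≈ 2200 s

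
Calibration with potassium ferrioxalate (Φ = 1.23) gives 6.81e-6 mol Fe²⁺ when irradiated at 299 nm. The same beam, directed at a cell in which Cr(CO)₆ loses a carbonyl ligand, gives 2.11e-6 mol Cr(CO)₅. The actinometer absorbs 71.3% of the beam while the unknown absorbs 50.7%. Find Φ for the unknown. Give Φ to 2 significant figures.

Φ = 0.54

Photons absorbed by the actinometer: 6.81e-6 / 1.23 = 5.537e-6 mol.
Incident flux: 5.537e-6 / 0.713 = 7.766e-6 einstein.
Absorbed by unknown: 0.507 × 7.766e-6 = 3.937e-6 mol.
Φ(unknown) = 2.11e-6 / 3.937e-6 = 0.54.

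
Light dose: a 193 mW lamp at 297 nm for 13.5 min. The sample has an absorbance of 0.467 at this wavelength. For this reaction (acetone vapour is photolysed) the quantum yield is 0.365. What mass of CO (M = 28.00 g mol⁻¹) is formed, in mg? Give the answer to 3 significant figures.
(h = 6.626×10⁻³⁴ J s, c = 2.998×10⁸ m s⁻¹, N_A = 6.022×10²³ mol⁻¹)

2.61 mg

Photon energy at 297 nm: hc/λ = (6.626×10⁻³⁴)(2.998×10⁸)/(297×10⁻⁹) = 6.688×10⁻¹⁹ J.
Energy delivered: (193 mW)(810 s) = 156.3 J.
Photons incident: 156.3 / 6.688×10⁻¹⁹ = 2.337×10²⁰, i.e. 2.337×10²⁰/6.022×10²³ = 3.881×10⁻⁴ mol.
Fraction absorbed: 1 − 10^(−0.467) = 0.6588.
Photons absorbed: 0.6588 × 3.881×10⁻⁴ = 2.557×10⁻⁴ mol.
Product: Φ × n_abs = 0.365 × 2.557×10⁻⁴ = 9.333×10⁻⁵ mol.
Mass: 9.333×10⁻⁵ × 28.00 = 0.002613 g = 2.61 mg.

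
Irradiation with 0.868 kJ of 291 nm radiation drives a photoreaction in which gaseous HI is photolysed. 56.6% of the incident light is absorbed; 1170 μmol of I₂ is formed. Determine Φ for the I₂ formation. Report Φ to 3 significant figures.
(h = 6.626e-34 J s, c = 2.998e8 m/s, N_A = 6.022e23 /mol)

Product: 1170 μmol = 0.00117 mol.
Photon energy at 291 nm: hc/λ = (6.626e-34)(2.998e8)/(291e-9) = 6.826e-19 J.
Incident energy: 0.868 kJ = 868 J.
Photons incident: 868 / 6.826e-19 = 1.272e21, i.e. 1.272e21/6.022e23 = 0.002112 mol.
Photons absorbed: 0.566 × 0.002112 = 0.001195 mol.
Φ = 0.00117 mol / 0.001195 mol photons = 0.979.

Φ = 0.979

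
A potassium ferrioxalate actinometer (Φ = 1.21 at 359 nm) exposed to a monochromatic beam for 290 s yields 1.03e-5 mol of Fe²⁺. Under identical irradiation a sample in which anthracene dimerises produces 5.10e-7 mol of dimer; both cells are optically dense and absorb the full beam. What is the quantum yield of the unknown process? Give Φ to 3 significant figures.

Φ = 0.0599

Photons absorbed by the actinometer: 1.03e-5 / 1.21 = 8.512e-6 mol.
Φ(unknown) = 5.10e-7 / 8.512e-6 = 0.0599.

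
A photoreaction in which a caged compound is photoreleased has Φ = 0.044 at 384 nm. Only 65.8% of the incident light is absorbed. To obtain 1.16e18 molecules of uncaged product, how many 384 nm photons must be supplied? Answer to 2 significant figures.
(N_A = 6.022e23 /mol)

Product: 1.16e18 / 6.022e23 = 1.926e-6 mol.
Photons that must be absorbed: 1.926e-6 / 0.044 = 4.377e-5 mol.
Incident photons needed: 4.377e-5 / 0.658 = 6.652e-5 mol.
Photon count: 6.652e-5 × 6.022e23 = 4.0e19.

4.0e19 photons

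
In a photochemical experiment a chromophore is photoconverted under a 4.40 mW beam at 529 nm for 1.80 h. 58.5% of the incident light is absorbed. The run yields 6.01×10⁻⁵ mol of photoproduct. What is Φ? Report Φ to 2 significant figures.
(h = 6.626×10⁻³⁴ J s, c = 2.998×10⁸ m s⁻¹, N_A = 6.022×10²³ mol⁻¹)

Photon energy at 529 nm: hc/λ = (6.626×10⁻³⁴)(2.998×10⁸)/(529×10⁻⁹) = 3.755×10⁻¹⁹ J.
Energy delivered: (4.40 mW)(6480 s) = 28.51 J.
Photons incident: 28.51 / 3.755×10⁻¹⁹ = 7.593×10¹⁹, i.e. 7.593×10¹⁹/6.022×10²³ = 1.261×10⁻⁴ mol.
Photons absorbed: 0.585 × 1.261×10⁻⁴ = 7.377×10⁻⁵ mol.
Φ = 6.01×10⁻⁵ mol / 7.377×10⁻⁵ mol photons = 0.81.

Φ = 0.81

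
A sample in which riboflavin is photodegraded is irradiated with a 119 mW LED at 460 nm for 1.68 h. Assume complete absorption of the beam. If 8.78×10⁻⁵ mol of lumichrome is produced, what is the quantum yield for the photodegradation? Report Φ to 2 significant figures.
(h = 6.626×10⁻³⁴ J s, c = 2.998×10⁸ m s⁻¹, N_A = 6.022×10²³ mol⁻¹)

Photon energy at 460 nm: hc/λ = (6.626×10⁻³⁴)(2.998×10⁸)/(460×10⁻⁹) = 4.318×10⁻¹⁹ J.
Energy delivered: (119 mW)(6048 s) = 719.7 J.
Photons incident: 719.7 / 4.318×10⁻¹⁹ = 1.667×10²¹, i.e. 1.667×10²¹/6.022×10²³ = 0.002768 mol.
Φ = 8.78×10⁻⁵ mol / 0.002768 mol photons = 0.032.

Φ = 0.032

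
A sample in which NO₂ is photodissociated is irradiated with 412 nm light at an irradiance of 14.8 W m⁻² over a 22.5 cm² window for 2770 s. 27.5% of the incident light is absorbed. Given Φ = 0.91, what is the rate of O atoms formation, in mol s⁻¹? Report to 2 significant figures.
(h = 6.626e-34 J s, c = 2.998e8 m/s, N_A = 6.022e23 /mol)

2.9e-8 mol s⁻¹

Photon energy at 412 nm: hc/λ = (6.626e-34)(2.998e8)/(412e-9) = 4.822e-19 J.
Energy delivered: (14.8 W m⁻²)(22.5e-4 m²)(2770 s) = 92.24 J.
Photons incident: 92.24 / 4.822e-19 = 1.913e20, i.e. 1.913e20/6.022e23 = 3.177e-4 mol.
Photons absorbed: 0.275 × 3.177e-4 = 8.737e-5 mol.
Product formed: 0.91 × 8.737e-5 = 7.951e-5 mol.
Rate: 7.951e-5 / 2770 s = 2.9e-8 mol s⁻¹.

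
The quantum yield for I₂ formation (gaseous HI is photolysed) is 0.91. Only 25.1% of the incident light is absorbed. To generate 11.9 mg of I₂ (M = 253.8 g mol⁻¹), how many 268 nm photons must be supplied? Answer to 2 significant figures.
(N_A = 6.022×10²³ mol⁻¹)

Product: 11.9 mg / 253.8 g mol⁻¹ = 4.689×10⁻⁵ mol.
Photons that must be absorbed: 4.689×10⁻⁵ / 0.91 = 5.153×10⁻⁵ mol.
Incident photons needed: 5.153×10⁻⁵ / 0.251 = 2.053×10⁻⁴ mol.
Photon count: 2.053×10⁻⁴ × 6.022×10²³ = 1.2×10²⁰.

1.2×10²⁰ photons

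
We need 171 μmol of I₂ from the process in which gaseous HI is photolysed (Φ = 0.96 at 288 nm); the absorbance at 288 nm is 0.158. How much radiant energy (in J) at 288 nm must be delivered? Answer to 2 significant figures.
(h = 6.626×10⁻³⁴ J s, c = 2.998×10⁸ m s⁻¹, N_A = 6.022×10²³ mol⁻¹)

Product: 171 μmol = 1.71×10⁻⁴ mol.
Photons that must be absorbed: 1.71×10⁻⁴ / 0.96 = 1.781×10⁻⁴ mol.
Fraction absorbed: 1 − 10^(−0.158) = 0.3050.
Incident photons needed: 1.781×10⁻⁴ / 0.3050 = 5.839×10⁻⁴ mol.
Photon energy: hc/λ = 6.897×10⁻¹⁹ J; per mole, 4.153×10⁵ J mol⁻¹.
Energy required: 5.839×10⁻⁴ × 4.153×10⁵ = 240 J.

240 J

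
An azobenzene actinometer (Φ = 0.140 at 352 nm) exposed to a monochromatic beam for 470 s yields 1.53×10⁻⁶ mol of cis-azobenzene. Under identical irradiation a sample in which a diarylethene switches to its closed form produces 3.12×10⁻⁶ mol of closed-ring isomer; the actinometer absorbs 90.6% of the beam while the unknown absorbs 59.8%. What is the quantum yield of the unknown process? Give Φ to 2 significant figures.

Photons absorbed by the actinometer: 1.53×10⁻⁶ / 0.140 = 1.093×10⁻⁵ mol.
Incident flux: 1.093×10⁻⁵ / 0.906 = 1.206×10⁻⁵ einstein.
Absorbed by unknown: 0.598 × 1.206×10⁻⁵ = 7.212×10⁻⁶ mol.
Φ(unknown) = 3.12×10⁻⁶ / 7.212×10⁻⁶ = 0.43.

Φ = 0.43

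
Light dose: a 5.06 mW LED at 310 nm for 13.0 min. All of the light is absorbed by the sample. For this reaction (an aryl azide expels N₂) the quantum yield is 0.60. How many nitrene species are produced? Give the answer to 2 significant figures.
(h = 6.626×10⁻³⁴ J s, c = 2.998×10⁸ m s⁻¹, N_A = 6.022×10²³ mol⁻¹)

3.7×10¹⁸ species

Photon energy at 310 nm: hc/λ = (6.626×10⁻³⁴)(2.998×10⁸)/(310×10⁻⁹) = 6.408×10⁻¹⁹ J.
Energy delivered: (5.06 mW)(780 s) = 3.947 J.
Photons incident: 3.947 / 6.408×10⁻¹⁹ = 6.159×10¹⁸, i.e. 6.159×10¹⁸/6.022×10²³ = 1.023×10⁻⁵ mol.
Product: Φ × n_abs = 0.60 × 1.023×10⁻⁵ = 6.138×10⁻⁶ mol.
As a count: 6.138×10⁻⁶ × 6.022×10²³ = 3.7×10¹⁸.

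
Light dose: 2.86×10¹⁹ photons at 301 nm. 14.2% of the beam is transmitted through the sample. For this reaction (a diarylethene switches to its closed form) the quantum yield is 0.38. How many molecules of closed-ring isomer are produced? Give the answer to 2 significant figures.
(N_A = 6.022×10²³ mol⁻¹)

9.3×10¹⁸ molecules

Moles of photons: 2.86×10¹⁹ / 6.022×10²³ = 4.749×10⁻⁵ mol.
Fraction absorbed: 1 − 14.2/100 = 0.8580.
Photons absorbed: 0.8580 × 4.749×10⁻⁵ = 4.075×10⁻⁵ mol.
Product: Φ × n_abs = 0.38 × 4.075×10⁻⁵ = 1.549×10⁻⁵ mol.
As a count: 1.549×10⁻⁵ × 6.022×10²³ = 9.3×10¹⁸.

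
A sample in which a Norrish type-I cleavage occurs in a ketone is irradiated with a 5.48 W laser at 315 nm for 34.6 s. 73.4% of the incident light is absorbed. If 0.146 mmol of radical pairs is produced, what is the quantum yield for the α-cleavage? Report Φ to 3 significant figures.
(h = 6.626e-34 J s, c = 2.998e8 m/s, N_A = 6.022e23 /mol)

Φ = 0.398

Product: 0.146 mmol = 1.46e-4 mol.
Photon energy at 315 nm: hc/λ = (6.626e-34)(2.998e8)/(315e-9) = 6.306e-19 J.
Energy delivered: (5.48 W)(34.6 s) = 189.6 J.
Photons incident: 189.6 / 6.306e-19 = 3.007e20, i.e. 3.007e20/6.022e23 = 4.993e-4 mol.
Photons absorbed: 0.734 × 4.993e-4 = 3.665e-4 mol.
Φ = 1.46e-4 mol / 3.665e-4 mol photons = 0.398.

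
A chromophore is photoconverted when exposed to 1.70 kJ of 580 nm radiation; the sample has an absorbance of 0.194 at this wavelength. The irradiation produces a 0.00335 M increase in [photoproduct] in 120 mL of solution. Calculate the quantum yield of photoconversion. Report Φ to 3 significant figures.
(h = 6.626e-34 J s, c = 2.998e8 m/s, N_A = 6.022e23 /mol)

Product: (0.00335 M)(0.12 L) = 4.020e-4 mol.
Photon energy at 580 nm: hc/λ = (6.626e-34)(2.998e8)/(580e-9) = 3.425e-19 J.
Incident energy: 1.70 kJ = 1700 J.
Photons incident: 1700 / 3.425e-19 = 4.964e21, i.e. 4.964e21/6.022e23 = 0.008243 mol.
Fraction absorbed: 1 − 10^(−0.194) = 0.3603.
Photons absorbed: 0.3603 × 0.008243 = 0.002970 mol.
Φ = 4.020e-4 mol / 0.002970 mol photons = 0.135.

Φ = 0.135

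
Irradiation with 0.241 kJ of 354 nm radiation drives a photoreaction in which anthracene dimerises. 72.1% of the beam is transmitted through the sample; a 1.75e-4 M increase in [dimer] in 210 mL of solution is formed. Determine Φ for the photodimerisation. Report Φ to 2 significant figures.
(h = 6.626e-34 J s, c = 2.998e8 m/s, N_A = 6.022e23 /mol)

Φ = 0.18

Product: (1.75e-4 M)(0.21 L) = 3.675e-5 mol.
Photon energy at 354 nm: hc/λ = (6.626e-34)(2.998e8)/(354e-9) = 5.612e-19 J.
Incident energy: 0.241 kJ = 241 J.
Photons incident: 241 / 5.612e-19 = 4.294e20, i.e. 4.294e20/6.022e23 = 7.131e-4 mol.
Fraction absorbed: 1 − 72.1/100 = 0.2790.
Photons absorbed: 0.2790 × 7.131e-4 = 1.990e-4 mol.
Φ = 3.675e-5 mol / 1.990e-4 mol photons = 0.18.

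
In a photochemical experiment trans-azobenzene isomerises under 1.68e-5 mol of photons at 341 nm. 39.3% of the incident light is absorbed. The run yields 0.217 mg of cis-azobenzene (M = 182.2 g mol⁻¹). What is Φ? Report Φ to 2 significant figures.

Φ = 0.18

Product: 0.217 mg / 182.2 g mol⁻¹ = 1.191e-6 mol.
Photons absorbed: 0.393 × 1.68e-5 = 6.602e-6 mol.
Φ = 1.191e-6 mol / 6.602e-6 mol photons = 0.18.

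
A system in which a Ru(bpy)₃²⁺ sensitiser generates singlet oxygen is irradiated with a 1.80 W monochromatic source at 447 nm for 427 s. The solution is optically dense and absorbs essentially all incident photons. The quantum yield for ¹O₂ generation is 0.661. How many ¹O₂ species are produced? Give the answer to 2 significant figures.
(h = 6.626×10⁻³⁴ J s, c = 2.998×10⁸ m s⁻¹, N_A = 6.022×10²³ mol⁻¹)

1.1×10²¹ species

Photon energy at 447 nm: hc/λ = (6.626×10⁻³⁴)(2.998×10⁸)/(447×10⁻⁹) = 4.444×10⁻¹⁹ J.
Energy delivered: (1.80 W)(427 s) = 768.6 J.
Photons incident: 768.6 / 4.444×10⁻¹⁹ = 1.730×10²¹, i.e. 1.730×10²¹/6.022×10²³ = 0.002873 mol.
Product: Φ × n_abs = 0.661 × 0.002873 = 0.001899 mol.
As a count: 0.001899 × 6.022×10²³ = 1.1×10²¹.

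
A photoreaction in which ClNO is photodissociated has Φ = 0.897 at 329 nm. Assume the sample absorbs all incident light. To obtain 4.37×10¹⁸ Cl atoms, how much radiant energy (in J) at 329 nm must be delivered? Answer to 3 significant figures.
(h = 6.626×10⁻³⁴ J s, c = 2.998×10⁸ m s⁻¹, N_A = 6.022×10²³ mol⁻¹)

2.94 J

Product: 4.37×10¹⁸ / 6.022×10²³ = 7.257×10⁻⁶ mol.
Photons that must be absorbed: 7.257×10⁻⁶ / 0.897 = 8.090×10⁻⁶ mol.
Photon energy: hc/λ = 6.038×10⁻¹⁹ J; per mole, 3.636×10⁵ J mol⁻¹.
Energy required: 8.090×10⁻⁶ × 3.636×10⁵ = 2.94 J.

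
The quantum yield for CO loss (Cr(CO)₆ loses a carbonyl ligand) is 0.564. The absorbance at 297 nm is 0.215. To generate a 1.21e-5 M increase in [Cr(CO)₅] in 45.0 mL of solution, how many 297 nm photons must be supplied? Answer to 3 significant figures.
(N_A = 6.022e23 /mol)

1.49e18 photons

Product: (1.21e-5 M)(0.045 L) = 5.445e-7 mol.
Photons that must be absorbed: 5.445e-7 / 0.564 = 9.654e-7 mol.
Fraction absorbed: 1 − 10^(−0.215) = 0.3905.
Incident photons needed: 9.654e-7 / 0.3905 = 2.472e-6 mol.
Photon count: 2.472e-6 × 6.022e23 = 1.49e18.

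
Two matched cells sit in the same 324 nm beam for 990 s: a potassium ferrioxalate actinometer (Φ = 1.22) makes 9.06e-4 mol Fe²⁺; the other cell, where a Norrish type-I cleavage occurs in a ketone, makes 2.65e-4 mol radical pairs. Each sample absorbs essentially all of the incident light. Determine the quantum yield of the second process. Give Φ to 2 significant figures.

Photons absorbed by the actinometer: 9.06e-4 / 1.22 = 7.426e-4 mol.
Φ(unknown) = 2.65e-4 / 7.426e-4 = 0.36.

Φ = 0.36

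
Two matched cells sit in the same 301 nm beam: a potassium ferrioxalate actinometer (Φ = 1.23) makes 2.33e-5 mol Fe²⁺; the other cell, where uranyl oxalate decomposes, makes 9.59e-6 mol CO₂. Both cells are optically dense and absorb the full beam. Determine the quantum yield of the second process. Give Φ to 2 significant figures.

Φ = 0.51

Photons absorbed by the actinometer: 2.33e-5 / 1.23 = 1.894e-5 mol.
Φ(unknown) = 9.59e-6 / 1.894e-5 = 0.51.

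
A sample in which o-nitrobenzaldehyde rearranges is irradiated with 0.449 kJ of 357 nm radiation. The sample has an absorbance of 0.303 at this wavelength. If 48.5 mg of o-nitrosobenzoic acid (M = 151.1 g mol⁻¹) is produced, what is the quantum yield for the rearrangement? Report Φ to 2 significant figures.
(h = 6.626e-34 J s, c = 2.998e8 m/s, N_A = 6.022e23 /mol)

Product: 48.5 mg / 151.1 g mol⁻¹ = 3.210e-4 mol.
Photon energy at 357 nm: hc/λ = (6.626e-34)(2.998e8)/(357e-9) = 5.564e-19 J.
Incident energy: 0.449 kJ = 449 J.
Photons incident: 449 / 5.564e-19 = 8.070e20, i.e. 8.070e20/6.022e23 = 0.001340 mol.
Fraction absorbed: 1 − 10^(−0.303) = 0.5023.
Photons absorbed: 0.5023 × 0.001340 = 6.731e-4 mol.
Φ = 3.210e-4 mol / 6.731e-4 mol photons = 0.48.

Φ = 0.48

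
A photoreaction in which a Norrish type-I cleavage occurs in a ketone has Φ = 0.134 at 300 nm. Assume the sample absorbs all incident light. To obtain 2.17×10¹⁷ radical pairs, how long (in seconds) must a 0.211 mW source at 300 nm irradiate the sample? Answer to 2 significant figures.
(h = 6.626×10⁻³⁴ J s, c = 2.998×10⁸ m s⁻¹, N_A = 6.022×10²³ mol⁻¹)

Product: 2.17×10¹⁷ / 6.022×10²³ = 3.603×10⁻⁷ mol.
Photons that must be absorbed: 3.603×10⁻⁷ / 0.134 = 2.689×10⁻⁶ mol.
Photon energy: hc/λ = 6.622×10⁻¹⁹ J; per mole, 3.988×10⁵ J mol⁻¹.
Energy required: 2.689×10⁻⁶ × 3.988×10⁵ = 1.072 J.
Time: 1.072 J / 0.000211 W = 5100 s.

t ≈ 5100 s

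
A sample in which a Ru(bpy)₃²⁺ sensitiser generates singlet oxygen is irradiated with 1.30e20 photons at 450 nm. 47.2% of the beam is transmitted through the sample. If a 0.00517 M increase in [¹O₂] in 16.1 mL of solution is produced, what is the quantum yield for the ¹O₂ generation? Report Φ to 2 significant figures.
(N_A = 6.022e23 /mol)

Φ = 0.73

Product: (0.00517 M)(0.0161 L) = 8.324e-5 mol.
Moles of photons: 1.30e20 / 6.022e23 = 2.159e-4 mol.
Fraction absorbed: 1 − 47.2/100 = 0.5280.
Photons absorbed: 0.5280 × 2.159e-4 = 1.140e-4 mol.
Φ = 8.324e-5 mol / 1.140e-4 mol photons = 0.73.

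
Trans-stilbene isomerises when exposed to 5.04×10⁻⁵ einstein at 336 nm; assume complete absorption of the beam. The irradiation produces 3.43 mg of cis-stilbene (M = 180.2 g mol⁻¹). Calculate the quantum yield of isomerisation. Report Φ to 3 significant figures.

Product: 3.43 mg / 180.2 g mol⁻¹ = 1.903×10⁻⁵ mol.
Φ = 1.903×10⁻⁵ mol / 5.04×10⁻⁵ mol photons = 0.378.

Φ = 0.378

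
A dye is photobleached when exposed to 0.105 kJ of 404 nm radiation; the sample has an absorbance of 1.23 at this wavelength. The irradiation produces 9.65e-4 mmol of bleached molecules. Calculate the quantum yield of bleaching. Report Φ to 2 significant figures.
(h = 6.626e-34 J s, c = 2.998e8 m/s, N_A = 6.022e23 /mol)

Product: 9.65e-4 mmol = 9.65e-7 mol.
Photon energy at 404 nm: hc/λ = (6.626e-34)(2.998e8)/(404e-9) = 4.917e-19 J.
Incident energy: 0.105 kJ = 105 J.
Photons incident: 105 / 4.917e-19 = 2.135e20, i.e. 2.135e20/6.022e23 = 3.545e-4 mol.
Fraction absorbed: 1 − 10^(−1.23) = 0.9411.
Photons absorbed: 0.9411 × 3.545e-4 = 3.336e-4 mol.
Φ = 9.65e-7 mol / 3.336e-4 mol photons = 0.0029.

Φ = 0.0029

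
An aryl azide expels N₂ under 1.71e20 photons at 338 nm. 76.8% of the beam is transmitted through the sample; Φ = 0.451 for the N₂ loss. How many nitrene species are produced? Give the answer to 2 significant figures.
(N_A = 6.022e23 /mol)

1.8e19 species

Moles of photons: 1.71e20 / 6.022e23 = 2.840e-4 mol.
Fraction absorbed: 1 − 76.8/100 = 0.2320.
Photons absorbed: 0.2320 × 2.840e-4 = 6.589e-5 mol.
Product: Φ × n_abs = 0.451 × 6.589e-5 = 2.972e-5 mol.
As a count: 2.972e-5 × 6.022e23 = 1.8e19.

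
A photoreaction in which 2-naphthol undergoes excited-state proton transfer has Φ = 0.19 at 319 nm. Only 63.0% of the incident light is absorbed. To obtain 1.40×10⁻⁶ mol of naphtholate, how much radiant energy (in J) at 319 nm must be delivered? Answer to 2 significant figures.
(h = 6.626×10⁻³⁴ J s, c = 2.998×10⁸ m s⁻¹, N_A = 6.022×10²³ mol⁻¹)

4.4 J

Photons that must be absorbed: 1.40×10⁻⁶ / 0.19 = 7.368×10⁻⁶ mol.
Incident photons needed: 7.368×10⁻⁶ / 0.630 = 1.170×10⁻⁵ mol.
Photon energy: hc/λ = 6.227×10⁻¹⁹ J; per mole, 3.750×10⁵ J mol⁻¹.
Energy required: 1.170×10⁻⁵ × 3.750×10⁵ = 4.4 J.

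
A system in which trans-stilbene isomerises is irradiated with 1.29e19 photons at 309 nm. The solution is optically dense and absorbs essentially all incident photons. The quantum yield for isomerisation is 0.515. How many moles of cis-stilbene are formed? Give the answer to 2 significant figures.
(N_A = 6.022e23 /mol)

1.1e-5 mol

Moles of photons: 1.29e19 / 6.022e23 = 2.142e-5 mol.
Product: Φ × n_abs = 0.515 × 2.142e-5 = 1.103e-5 mol.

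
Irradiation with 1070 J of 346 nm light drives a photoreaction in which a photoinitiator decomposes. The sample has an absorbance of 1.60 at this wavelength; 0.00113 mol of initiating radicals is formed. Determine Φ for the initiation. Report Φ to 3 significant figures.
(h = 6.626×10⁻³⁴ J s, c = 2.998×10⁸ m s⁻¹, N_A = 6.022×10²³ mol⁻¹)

Photon energy at 346 nm: hc/λ = (6.626×10⁻³⁴)(2.998×10⁸)/(346×10⁻⁹) = 5.741×10⁻¹⁹ J.
Photons incident: 1070 / 5.741×10⁻¹⁹ = 1.864×10²¹, i.e. 1.864×10²¹/6.022×10²³ = 0.003095 mol.
Fraction absorbed: 1 − 10^(−1.60) = 0.9749.
Photons absorbed: 0.9749 × 0.003095 = 0.003017 mol.
Φ = 0.00113 mol / 0.003017 mol photons = 0.375.

Φ = 0.375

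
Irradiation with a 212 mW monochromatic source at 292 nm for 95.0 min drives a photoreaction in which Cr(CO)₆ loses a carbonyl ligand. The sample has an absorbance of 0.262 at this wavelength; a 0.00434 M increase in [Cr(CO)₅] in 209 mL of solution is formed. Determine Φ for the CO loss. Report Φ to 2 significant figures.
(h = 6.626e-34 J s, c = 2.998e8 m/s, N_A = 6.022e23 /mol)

Φ = 0.68

Product: (0.00434 M)(0.209 L) = 9.071e-4 mol.
Photon energy at 292 nm: hc/λ = (6.626e-34)(2.998e8)/(292e-9) = 6.803e-19 J.
Energy delivered: (212 mW)(5700 s) = 1208 J.
Photons incident: 1208 / 6.803e-19 = 1.776e21, i.e. 1.776e21/6.022e23 = 0.002949 mol.
Fraction absorbed: 1 − 10^(−0.262) = 0.4530.
Photons absorbed: 0.4530 × 0.002949 = 0.001336 mol.
Φ = 9.071e-4 mol / 0.001336 mol photons = 0.68.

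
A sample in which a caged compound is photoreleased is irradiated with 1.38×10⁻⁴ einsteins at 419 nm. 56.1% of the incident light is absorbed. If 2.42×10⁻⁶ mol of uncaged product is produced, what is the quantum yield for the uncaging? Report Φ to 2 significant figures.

Photons absorbed: 0.561 × 1.38×10⁻⁴ = 7.742×10⁻⁵ mol.
Φ = 2.42×10⁻⁶ mol / 7.742×10⁻⁵ mol photons = 0.031.

Φ = 0.031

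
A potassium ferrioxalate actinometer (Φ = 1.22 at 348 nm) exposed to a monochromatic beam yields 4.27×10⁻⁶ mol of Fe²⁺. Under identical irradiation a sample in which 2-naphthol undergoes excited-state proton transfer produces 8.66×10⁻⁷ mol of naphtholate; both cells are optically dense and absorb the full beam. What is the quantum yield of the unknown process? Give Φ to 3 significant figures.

Φ = 0.247

Photons absorbed by the actinometer: 4.27×10⁻⁶ / 1.22 = 3.500×10⁻⁶ mol.
Φ(unknown) = 8.66×10⁻⁷ / 3.500×10⁻⁶ = 0.247.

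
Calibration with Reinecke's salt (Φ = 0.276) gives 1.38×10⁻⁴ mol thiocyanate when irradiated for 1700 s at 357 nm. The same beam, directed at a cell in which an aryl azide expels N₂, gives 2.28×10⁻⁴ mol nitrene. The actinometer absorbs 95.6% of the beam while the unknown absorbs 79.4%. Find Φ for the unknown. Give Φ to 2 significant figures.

Photons absorbed by the actinometer: 1.38×10⁻⁴ / 0.276 = 5.000×10⁻⁴ mol.
Incident flux: 5.000×10⁻⁴ / 0.956 = 5.230×10⁻⁴ einstein.
Absorbed by unknown: 0.794 × 5.230×10⁻⁴ = 4.153×10⁻⁴ mol.
Φ(unknown) = 2.28×10⁻⁴ / 4.153×10⁻⁴ = 0.55.

Φ = 0.55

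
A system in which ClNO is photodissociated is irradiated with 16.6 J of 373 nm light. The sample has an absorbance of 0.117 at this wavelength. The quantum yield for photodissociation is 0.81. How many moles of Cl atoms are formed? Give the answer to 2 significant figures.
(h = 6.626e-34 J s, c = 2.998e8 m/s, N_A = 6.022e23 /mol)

Photon energy at 373 nm: hc/λ = (6.626e-34)(2.998e8)/(373e-9) = 5.326e-19 J.
Photons incident: 16.6 / 5.326e-19 = 3.117e19, i.e. 3.117e19/6.022e23 = 5.176e-5 mol.
Fraction absorbed: 1 − 10^(−0.117) = 0.2362.
Photons absorbed: 0.2362 × 5.176e-5 = 1.223e-5 mol.
Product: Φ × n_abs = 0.81 × 1.223e-5 = 9.906e-6 mol.

9.9e-6 mol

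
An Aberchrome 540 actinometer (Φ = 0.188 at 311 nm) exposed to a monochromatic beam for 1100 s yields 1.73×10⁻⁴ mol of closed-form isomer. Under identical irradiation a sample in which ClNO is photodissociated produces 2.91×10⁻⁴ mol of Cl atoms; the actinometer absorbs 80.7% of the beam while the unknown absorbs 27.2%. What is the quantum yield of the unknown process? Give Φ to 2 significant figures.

Φ = 0.94

Photons absorbed by the actinometer: 1.73×10⁻⁴ / 0.188 = 9.202×10⁻⁴ mol.
Incident flux: 9.202×10⁻⁴ / 0.807 = 0.001140 einstein.
Absorbed by unknown: 0.272 × 0.001140 = 3.101×10⁻⁴ mol.
Φ(unknown) = 2.91×10⁻⁴ / 3.101×10⁻⁴ = 0.94.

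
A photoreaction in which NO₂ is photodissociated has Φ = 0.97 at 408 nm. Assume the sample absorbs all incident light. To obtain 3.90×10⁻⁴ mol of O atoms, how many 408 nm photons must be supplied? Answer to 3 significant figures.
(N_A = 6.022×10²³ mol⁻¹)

Photons that must be absorbed: 3.90×10⁻⁴ / 0.97 = 4.021×10⁻⁴ mol.
Photon count: 4.021×10⁻⁴ × 6.022×10²³ = 2.42×10²⁰.

2.42×10²⁰ photons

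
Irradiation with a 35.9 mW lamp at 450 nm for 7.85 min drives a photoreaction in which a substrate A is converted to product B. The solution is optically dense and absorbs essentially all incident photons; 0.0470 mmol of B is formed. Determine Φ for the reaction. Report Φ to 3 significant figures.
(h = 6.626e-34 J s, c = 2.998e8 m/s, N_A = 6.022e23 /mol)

Product: 0.0470 mmol = 4.70e-5 mol.
Photon energy at 450 nm: hc/λ = (6.626e-34)(2.998e8)/(450e-9) = 4.414e-19 J.
Energy delivered: (35.9 mW)(471 s) = 16.91 J.
Photons incident: 16.91 / 4.414e-19 = 3.831e19, i.e. 3.831e19/6.022e23 = 6.362e-5 mol.
Φ = 4.70e-5 mol / 6.362e-5 mol photons = 0.739.

Φ = 0.739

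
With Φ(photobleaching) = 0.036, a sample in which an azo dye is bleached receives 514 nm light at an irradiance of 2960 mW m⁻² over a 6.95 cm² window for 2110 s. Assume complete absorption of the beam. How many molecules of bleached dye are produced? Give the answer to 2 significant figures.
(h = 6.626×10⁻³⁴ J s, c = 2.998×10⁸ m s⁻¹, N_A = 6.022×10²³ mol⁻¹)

4.0×10¹⁷ molecules

Photon energy at 514 nm: hc/λ = (6.626×10⁻³⁴)(2.998×10⁸)/(514×10⁻⁹) = 3.865×10⁻¹⁹ J.
Energy delivered: (2960 mW m⁻²)(6.95×10⁻⁴ m²)(2110 s) = 4.341 J.
Photons incident: 4.341 / 3.865×10⁻¹⁹ = 1.123×10¹⁹, i.e. 1.123×10¹⁹/6.022×10²³ = 1.865×10⁻⁵ mol.
Product: Φ × n_abs = 0.036 × 1.865×10⁻⁵ = 6.714×10⁻⁷ mol.
As a count: 6.714×10⁻⁷ × 6.022×10²³ = 4.0×10¹⁷.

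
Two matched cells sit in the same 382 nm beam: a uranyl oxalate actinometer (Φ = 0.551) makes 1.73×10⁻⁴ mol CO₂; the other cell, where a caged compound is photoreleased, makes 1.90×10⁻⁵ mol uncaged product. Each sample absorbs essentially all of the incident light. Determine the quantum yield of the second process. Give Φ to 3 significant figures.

Φ = 0.0605

Photons absorbed by the actinometer: 1.73×10⁻⁴ / 0.551 = 3.140×10⁻⁴ mol.
Φ(unknown) = 1.90×10⁻⁵ / 3.140×10⁻⁴ = 0.0605.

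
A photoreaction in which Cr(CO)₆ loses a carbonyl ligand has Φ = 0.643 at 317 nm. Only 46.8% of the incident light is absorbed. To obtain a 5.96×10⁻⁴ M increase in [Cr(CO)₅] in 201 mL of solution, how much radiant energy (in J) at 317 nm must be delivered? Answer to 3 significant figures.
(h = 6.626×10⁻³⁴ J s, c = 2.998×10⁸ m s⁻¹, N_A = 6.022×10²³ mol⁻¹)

150 J

Product: (5.96×10⁻⁴ M)(0.201 L) = 1.198×10⁻⁴ mol.
Photons that must be absorbed: 1.198×10⁻⁴ / 0.643 = 1.863×10⁻⁴ mol.
Incident photons needed: 1.863×10⁻⁴ / 0.468 = 3.981×10⁻⁴ mol.
Photon energy: hc/λ = 6.266×10⁻¹⁹ J; per mole, 3.773×10⁵ J mol⁻¹.
Energy required: 3.981×10⁻⁴ × 3.773×10⁵ = 150 J.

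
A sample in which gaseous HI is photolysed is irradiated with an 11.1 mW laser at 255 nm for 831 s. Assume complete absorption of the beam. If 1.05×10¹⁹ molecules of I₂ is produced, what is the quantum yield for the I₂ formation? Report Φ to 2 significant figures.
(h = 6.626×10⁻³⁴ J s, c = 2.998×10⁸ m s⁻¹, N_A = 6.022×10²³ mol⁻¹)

Φ = 0.89

Product: 1.05×10¹⁹ / 6.022×10²³ = 1.744×10⁻⁵ mol.
Photon energy at 255 nm: hc/λ = (6.626×10⁻³⁴)(2.998×10⁸)/(255×10⁻⁹) = 7.790×10⁻¹⁹ J.
Energy delivered: (11.1 mW)(831 s) = 9.224 J.
Photons incident: 9.224 / 7.790×10⁻¹⁹ = 1.184×10¹⁹, i.e. 1.184×10¹⁹/6.022×10²³ = 1.966×10⁻⁵ mol.
Φ = 1.744×10⁻⁵ mol / 1.966×10⁻⁵ mol photons = 0.89.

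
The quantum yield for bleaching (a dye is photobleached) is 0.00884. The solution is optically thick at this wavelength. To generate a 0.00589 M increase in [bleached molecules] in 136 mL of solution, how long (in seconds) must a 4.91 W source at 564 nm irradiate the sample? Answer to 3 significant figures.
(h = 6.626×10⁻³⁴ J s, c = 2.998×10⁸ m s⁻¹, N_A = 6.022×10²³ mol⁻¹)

t ≈ 3910 s

Product: (0.00589 M)(0.136 L) = 8.010×10⁻⁴ mol.
Photons that must be absorbed: 8.010×10⁻⁴ / 0.00884 = 0.09061 mol.
Photon energy: hc/λ = 3.522×10⁻¹⁹ J; per mole, 2.121×10⁵ J mol⁻¹.
Energy required: 0.09061 × 2.121×10⁵ = 1.922×10⁴ J.
Time: 1.922×10⁴ J / 4.91 W = 3910 s.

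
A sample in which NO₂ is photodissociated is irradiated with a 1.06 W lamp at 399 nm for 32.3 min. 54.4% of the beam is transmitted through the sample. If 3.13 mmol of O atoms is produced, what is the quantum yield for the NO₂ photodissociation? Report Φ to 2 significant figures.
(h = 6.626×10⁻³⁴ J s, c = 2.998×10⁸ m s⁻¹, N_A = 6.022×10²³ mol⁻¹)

Product: 3.13 mmol = 0.00313 mol.
Photon energy at 399 nm: hc/λ = (6.626×10⁻³⁴)(2.998×10⁸)/(399×10⁻⁹) = 4.979×10⁻¹⁹ J.
Energy delivered: (1.06 W)(1938 s) = 2054 J.
Photons incident: 2054 / 4.979×10⁻¹⁹ = 4.125×10²¹, i.e. 4.125×10²¹/6.022×10²³ = 0.006850 mol.
Fraction absorbed: 1 − 54.4/100 = 0.4560.
Photons absorbed: 0.4560 × 0.006850 = 0.003124 mol.
Φ = 0.00313 mol / 0.003124 mol photons = 1.0.

Φ = 1.0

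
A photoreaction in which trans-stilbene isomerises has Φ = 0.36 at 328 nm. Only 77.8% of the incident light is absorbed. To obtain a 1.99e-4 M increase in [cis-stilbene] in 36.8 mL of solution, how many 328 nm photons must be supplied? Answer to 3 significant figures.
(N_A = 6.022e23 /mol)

1.57e19 photons

Product: (1.99e-4 M)(0.0368 L) = 7.323e-6 mol.
Photons that must be absorbed: 7.323e-6 / 0.36 = 2.034e-5 mol.
Incident photons needed: 2.034e-5 / 0.778 = 2.614e-5 mol.
Photon count: 2.614e-5 × 6.022e23 = 1.57e19.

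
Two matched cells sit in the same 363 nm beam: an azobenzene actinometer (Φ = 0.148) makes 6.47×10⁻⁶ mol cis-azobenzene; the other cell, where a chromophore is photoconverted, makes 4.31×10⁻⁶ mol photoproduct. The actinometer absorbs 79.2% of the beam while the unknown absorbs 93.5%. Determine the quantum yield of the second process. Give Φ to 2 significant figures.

Photons absorbed by the actinometer: 6.47×10⁻⁶ / 0.148 = 4.372×10⁻⁵ mol.
Incident flux: 4.372×10⁻⁵ / 0.792 = 5.520×10⁻⁵ einstein.
Absorbed by unknown: 0.935 × 5.520×10⁻⁵ = 5.161×10⁻⁵ mol.
Φ(unknown) = 4.31×10⁻⁶ / 5.161×10⁻⁵ = 0.084.

Φ = 0.084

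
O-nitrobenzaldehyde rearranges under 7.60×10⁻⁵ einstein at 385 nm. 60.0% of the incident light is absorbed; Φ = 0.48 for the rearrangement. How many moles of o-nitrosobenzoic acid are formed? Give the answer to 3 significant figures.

Photons absorbed: 0.600 × 7.60×10⁻⁵ = 4.560×10⁻⁵ mol.
Product: Φ × n_abs = 0.48 × 4.560×10⁻⁵ = 2.189×10⁻⁵ mol.

2.19×10⁻⁵ mol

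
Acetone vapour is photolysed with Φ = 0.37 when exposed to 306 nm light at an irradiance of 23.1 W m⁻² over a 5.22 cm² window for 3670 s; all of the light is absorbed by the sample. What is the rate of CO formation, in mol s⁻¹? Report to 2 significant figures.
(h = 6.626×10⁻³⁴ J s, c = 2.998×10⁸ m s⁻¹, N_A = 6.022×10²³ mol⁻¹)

Photon energy at 306 nm: hc/λ = (6.626×10⁻³⁴)(2.998×10⁸)/(306×10⁻⁹) = 6.492×10⁻¹⁹ J.
Energy delivered: (23.1 W m⁻²)(5.22×10⁻⁴ m²)(3670 s) = 44.25 J.
Photons incident: 44.25 / 6.492×10⁻¹⁹ = 6.816×10¹⁹, i.e. 6.816×10¹⁹/6.022×10²³ = 1.132×10⁻⁴ mol.
Product formed: 0.37 × 1.132×10⁻⁴ = 4.188×10⁻⁵ mol.
Rate: 4.188×10⁻⁵ / 3670 s = 1.1×10⁻⁸ mol s⁻¹.

1.1×10⁻⁸ mol s⁻¹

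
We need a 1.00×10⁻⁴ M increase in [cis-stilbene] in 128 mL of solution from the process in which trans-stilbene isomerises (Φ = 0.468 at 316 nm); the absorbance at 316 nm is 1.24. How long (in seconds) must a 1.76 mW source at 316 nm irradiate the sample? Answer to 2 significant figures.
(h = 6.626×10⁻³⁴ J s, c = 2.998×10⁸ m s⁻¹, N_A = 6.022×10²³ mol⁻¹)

Product: (1.00×10⁻⁴ M)(0.128 L) = 1.280×10⁻⁵ mol.
Photons that must be absorbed: 1.280×10⁻⁵ / 0.468 = 2.735×10⁻⁵ mol.
Fraction absorbed: 1 − 10^(−1.24) = 0.9425.
Incident photons needed: 2.735×10⁻⁵ / 0.9425 = 2.902×10⁻⁵ mol.
Photon energy: hc/λ = 6.286×10⁻¹⁹ J; per mole, 3.785×10⁵ J mol⁻¹.
Energy required: 2.902×10⁻⁵ × 3.785×10⁵ = 10.98 J.
Time: 10.98 J / 0.00176 W = 6200 s.

t ≈ 6200 s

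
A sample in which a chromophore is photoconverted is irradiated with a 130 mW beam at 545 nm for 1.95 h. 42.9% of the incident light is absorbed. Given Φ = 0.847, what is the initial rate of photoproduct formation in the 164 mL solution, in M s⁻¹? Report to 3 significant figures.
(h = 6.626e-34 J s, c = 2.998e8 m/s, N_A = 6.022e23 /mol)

1.31e-6 M s⁻¹

Photon energy at 545 nm: hc/λ = (6.626e-34)(2.998e8)/(545e-9) = 3.645e-19 J.
Energy delivered: (130 mW)(7020 s) = 912.6 J.
Photons incident: 912.6 / 3.645e-19 = 2.504e21, i.e. 2.504e21/6.022e23 = 0.004158 mol.
Photons absorbed: 0.429 × 0.004158 = 0.001784 mol.
Product formed: 0.847 × 0.001784 = 0.001511 mol.
Rate: 0.001511 mol / (7020 s × 0.164 L) = 1.31e-6 M s⁻¹.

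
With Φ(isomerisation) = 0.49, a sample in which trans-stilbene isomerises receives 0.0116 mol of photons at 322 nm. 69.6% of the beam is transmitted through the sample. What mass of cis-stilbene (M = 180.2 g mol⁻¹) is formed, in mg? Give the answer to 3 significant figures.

Fraction absorbed: 1 − 69.6/100 = 0.3040.
Photons absorbed: 0.3040 × 0.0116 = 0.003526 mol.
Product: Φ × n_abs = 0.49 × 0.003526 = 0.001728 mol.
Mass: 0.001728 × 180.2 = 0.3114 g = 311 mg.

311 mg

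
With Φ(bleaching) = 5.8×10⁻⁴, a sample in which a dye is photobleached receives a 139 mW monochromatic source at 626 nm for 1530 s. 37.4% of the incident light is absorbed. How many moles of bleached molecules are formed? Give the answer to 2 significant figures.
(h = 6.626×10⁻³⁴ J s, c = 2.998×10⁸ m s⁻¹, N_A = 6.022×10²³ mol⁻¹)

2.4×10⁻⁷ mol

Photon energy at 626 nm: hc/λ = (6.626×10⁻³⁴)(2.998×10⁸)/(626×10⁻⁹) = 3.173×10⁻¹⁹ J.
Energy delivered: (139 mW)(1530 s) = 212.7 J.
Photons incident: 212.7 / 3.173×10⁻¹⁹ = 6.703×10²⁰, i.e. 6.703×10²⁰/6.022×10²³ = 0.001113 mol.
Photons absorbed: 0.374 × 0.001113 = 4.163×10⁻⁴ mol.
Product: Φ × n_abs = 5.8×10⁻⁴ × 4.163×10⁻⁴ = 2.415×10⁻⁷ mol.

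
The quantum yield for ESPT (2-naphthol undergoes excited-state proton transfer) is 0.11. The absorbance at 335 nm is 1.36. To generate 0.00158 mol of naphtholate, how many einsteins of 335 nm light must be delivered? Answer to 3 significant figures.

Photons that must be absorbed: 0.00158 / 0.11 = 0.01436 mol.
Fraction absorbed: 1 − 10^(−1.36) = 0.9563.
Incident photons needed: 0.01436 / 0.9563 = 0.01502 mol.

0.0150 einstein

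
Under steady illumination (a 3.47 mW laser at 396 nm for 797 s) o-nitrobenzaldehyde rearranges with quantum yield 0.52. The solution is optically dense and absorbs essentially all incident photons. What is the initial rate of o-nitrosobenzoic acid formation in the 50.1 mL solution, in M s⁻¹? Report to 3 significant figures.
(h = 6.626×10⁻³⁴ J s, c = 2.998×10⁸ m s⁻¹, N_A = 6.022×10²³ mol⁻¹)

Photon energy at 396 nm: hc/λ = (6.626×10⁻³⁴)(2.998×10⁸)/(396×10⁻⁹) = 5.016×10⁻¹⁹ J.
Energy delivered: (3.47 mW)(797 s) = 2.766 J.
Photons incident: 2.766 / 5.016×10⁻¹⁹ = 5.514×10¹⁸, i.e. 5.514×10¹⁸/6.022×10²³ = 9.156×10⁻⁶ mol.
Product formed: 0.52 × 9.156×10⁻⁶ = 4.761×10⁻⁶ mol.
Rate: 4.761×10⁻⁶ mol / (797 s × 0.0501 L) = 1.19×10⁻⁷ M s⁻¹.

1.19×10⁻⁷ M s⁻¹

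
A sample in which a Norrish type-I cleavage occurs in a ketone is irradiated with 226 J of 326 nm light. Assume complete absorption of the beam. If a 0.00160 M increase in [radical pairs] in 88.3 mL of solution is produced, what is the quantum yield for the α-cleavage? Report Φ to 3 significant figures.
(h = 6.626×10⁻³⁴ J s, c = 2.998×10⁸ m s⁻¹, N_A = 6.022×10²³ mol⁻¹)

Product: (0.00160 M)(0.0883 L) = 1.413×10⁻⁴ mol.
Photon energy at 326 nm: hc/λ = (6.626×10⁻³⁴)(2.998×10⁸)/(326×10⁻⁹) = 6.093×10⁻¹⁹ J.
Photons incident: 226 / 6.093×10⁻¹⁹ = 3.709×10²⁰, i.e. 3.709×10²⁰/6.022×10²³ = 6.159×10⁻⁴ mol.
Φ = 1.413×10⁻⁴ mol / 6.159×10⁻⁴ mol photons = 0.229.

Φ = 0.229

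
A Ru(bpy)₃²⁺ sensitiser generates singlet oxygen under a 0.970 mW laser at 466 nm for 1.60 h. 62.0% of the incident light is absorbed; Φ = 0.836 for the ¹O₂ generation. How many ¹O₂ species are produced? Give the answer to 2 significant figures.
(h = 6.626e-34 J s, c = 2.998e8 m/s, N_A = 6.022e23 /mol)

Photon energy at 466 nm: hc/λ = (6.626e-34)(2.998e8)/(466e-9) = 4.263e-19 J.
Energy delivered: (0.970 mW)(5760 s) = 5.587 J.
Photons incident: 5.587 / 4.263e-19 = 1.311e19, i.e. 1.311e19/6.022e23 = 2.177e-5 mol.
Photons absorbed: 0.620 × 2.177e-5 = 1.350e-5 mol.
Product: Φ × n_abs = 0.836 × 1.350e-5 = 1.129e-5 mol.
As a count: 1.129e-5 × 6.022e23 = 6.8e18.

6.8e18 species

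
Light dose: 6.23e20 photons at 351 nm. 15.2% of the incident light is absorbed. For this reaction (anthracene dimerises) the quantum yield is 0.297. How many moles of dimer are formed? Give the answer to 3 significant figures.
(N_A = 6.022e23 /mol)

Moles of photons: 6.23e20 / 6.022e23 = 0.001035 mol.
Photons absorbed: 0.152 × 0.001035 = 1.573e-4 mol.
Product: Φ × n_abs = 0.297 × 1.573e-4 = 4.672e-5 mol.

4.67e-5 mol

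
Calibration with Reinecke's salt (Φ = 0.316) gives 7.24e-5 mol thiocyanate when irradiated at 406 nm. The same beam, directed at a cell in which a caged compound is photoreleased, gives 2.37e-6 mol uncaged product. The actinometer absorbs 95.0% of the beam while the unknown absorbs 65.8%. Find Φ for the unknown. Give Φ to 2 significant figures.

Photons absorbed by the actinometer: 7.24e-5 / 0.316 = 2.291e-4 mol.
Incident flux: 2.291e-4 / 0.950 = 2.412e-4 einstein.
Absorbed by unknown: 0.658 × 2.412e-4 = 1.587e-4 mol.
Φ(unknown) = 2.37e-6 / 1.587e-4 = 0.015.

Φ = 0.015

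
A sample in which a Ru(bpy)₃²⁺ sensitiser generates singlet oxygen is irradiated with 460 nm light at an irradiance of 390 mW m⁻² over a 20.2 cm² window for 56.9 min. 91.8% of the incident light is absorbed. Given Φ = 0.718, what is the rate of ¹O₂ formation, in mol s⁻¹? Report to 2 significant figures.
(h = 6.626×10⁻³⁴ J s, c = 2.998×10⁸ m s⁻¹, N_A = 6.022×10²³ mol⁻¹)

Photon energy at 460 nm: hc/λ = (6.626×10⁻³⁴)(2.998×10⁸)/(460×10⁻⁹) = 4.318×10⁻¹⁹ J.
Energy delivered: (390 mW m⁻²)(20.2×10⁻⁴ m²)(3414 s) = 2.690 J.
Photons incident: 2.690 / 4.318×10⁻¹⁹ = 6.230×10¹⁸, i.e. 6.230×10¹⁸/6.022×10²³ = 1.035×10⁻⁵ mol.
Photons absorbed: 0.918 × 1.035×10⁻⁵ = 9.501×10⁻⁶ mol.
Product formed: 0.718 × 9.501×10⁻⁶ = 6.822×10⁻⁶ mol.
Rate: 6.822×10⁻⁶ / 3414 s = 2.0×10⁻⁹ mol s⁻¹.

2.0×10⁻⁹ mol s⁻¹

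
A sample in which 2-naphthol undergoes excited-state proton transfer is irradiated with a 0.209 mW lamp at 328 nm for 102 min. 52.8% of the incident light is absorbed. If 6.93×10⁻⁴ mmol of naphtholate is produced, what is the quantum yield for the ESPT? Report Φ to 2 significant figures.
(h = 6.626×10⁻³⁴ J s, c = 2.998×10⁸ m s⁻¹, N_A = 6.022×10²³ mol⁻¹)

Product: 6.93×10⁻⁴ mmol = 6.93×10⁻⁷ mol.
Photon energy at 328 nm: hc/λ = (6.626×10⁻³⁴)(2.998×10⁸)/(328×10⁻⁹) = 6.056×10⁻¹⁹ J.
Energy delivered: (0.209 mW)(6120 s) = 1.279 J.
Photons incident: 1.279 / 6.056×10⁻¹⁹ = 2.112×10¹⁸, i.e. 2.112×10¹⁸/6.022×10²³ = 3.507×10⁻⁶ mol.
Photons absorbed: 0.528 × 3.507×10⁻⁶ = 1.852×10⁻⁶ mol.
Φ = 6.93×10⁻⁷ mol / 1.852×10⁻⁶ mol photons = 0.37.

Φ = 0.37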